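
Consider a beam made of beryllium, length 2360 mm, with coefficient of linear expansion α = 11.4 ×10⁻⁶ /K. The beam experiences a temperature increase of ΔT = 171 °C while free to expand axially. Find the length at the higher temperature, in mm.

2364.6 mm

ΔL = α·L₀·ΔT = 11.4×10⁻⁶ × 2360 mm × 171.0 K = 4.60 mm.
L = L₀ + ΔL = 2360 + 4.60 = 2364.6 mm.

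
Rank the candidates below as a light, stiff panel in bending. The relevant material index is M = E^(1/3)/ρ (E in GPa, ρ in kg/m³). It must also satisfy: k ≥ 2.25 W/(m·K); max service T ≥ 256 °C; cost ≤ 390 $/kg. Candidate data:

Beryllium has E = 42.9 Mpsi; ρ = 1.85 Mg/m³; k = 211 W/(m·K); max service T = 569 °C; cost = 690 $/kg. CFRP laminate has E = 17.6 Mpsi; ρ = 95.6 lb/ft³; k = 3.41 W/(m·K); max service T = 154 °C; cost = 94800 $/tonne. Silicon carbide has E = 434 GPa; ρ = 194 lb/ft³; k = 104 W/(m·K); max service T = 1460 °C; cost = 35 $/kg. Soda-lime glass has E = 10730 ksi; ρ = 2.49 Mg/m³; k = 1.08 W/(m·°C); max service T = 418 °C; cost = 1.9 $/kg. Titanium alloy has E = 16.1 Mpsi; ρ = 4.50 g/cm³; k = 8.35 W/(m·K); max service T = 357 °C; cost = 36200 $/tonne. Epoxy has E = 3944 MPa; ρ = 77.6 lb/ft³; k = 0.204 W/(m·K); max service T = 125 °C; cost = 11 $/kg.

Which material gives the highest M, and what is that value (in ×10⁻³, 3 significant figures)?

Screen on constraints: k ≥ 2.25 W/(m·K); max service T ≥ 256 °C; cost ≤ 390 $/kg. Survivors: silicon carbide, titanium alloy.
Convert each candidate to consistent units, then evaluate M:
  silicon carbide: E = 434.0 GPa, ρ = 3108 kg/m³
  titanium alloy: E = 111.0 GPa, ρ = 4500 kg/m³
  silicon carbide: M = 2.44×10⁻³
  titanium alloy: M = 1.07×10⁻³
The maximum is for silicon carbide.

silicon carbide, M = 2.44×10⁻³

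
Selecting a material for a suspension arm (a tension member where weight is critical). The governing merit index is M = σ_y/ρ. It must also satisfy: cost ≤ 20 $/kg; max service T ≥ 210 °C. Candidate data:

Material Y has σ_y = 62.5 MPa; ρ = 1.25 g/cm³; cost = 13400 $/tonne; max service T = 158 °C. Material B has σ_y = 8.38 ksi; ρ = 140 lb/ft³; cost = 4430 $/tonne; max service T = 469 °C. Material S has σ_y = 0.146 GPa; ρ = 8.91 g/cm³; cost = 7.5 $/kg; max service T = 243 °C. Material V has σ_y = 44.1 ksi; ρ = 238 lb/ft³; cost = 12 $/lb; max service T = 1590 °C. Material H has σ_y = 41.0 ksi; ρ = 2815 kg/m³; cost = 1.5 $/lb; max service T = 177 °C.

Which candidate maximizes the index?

Screen on constraints: cost ≤ 20 $/kg; max service T ≥ 210 °C. Survivors: material B, material S.
Convert each candidate to consistent units, then evaluate M:
  material B: σ_y = 57.78 MPa, ρ = 2243 kg/m³
  material S: σ_y = 146.0 MPa, ρ = 8910 kg/m³
  material B: M = 25.8 kN·m/kg
  material S: M = 16.4 kN·m/kg
Material B ranks first.

material B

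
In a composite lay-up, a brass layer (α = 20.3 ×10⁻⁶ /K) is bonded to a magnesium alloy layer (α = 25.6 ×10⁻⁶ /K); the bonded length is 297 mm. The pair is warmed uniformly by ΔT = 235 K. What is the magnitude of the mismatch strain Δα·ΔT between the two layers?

1.25×10⁻³

Δα = |20.3 − 25.6|×10⁻⁶/K = 5.30×10⁻⁶/K.
Mismatch strain = Δα·ΔT = 5.30×10⁻⁶ × 235.0 = 1.25×10⁻³.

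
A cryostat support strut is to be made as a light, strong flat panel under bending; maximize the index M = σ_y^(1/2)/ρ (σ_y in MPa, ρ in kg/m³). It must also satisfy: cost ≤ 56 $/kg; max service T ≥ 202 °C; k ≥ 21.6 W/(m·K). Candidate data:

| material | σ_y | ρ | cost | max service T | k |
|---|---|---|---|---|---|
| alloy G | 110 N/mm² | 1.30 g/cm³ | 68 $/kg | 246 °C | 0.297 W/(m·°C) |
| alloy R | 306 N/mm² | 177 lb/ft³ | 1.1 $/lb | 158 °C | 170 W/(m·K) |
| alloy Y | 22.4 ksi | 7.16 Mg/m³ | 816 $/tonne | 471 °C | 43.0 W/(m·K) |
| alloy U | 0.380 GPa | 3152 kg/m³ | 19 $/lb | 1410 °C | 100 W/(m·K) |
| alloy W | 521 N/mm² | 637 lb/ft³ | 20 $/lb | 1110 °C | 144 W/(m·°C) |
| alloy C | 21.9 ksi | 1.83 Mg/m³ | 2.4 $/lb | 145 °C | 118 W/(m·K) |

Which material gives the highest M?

alloy U

Screen on constraints: cost ≤ 56 $/kg; max service T ≥ 202 °C; k ≥ 21.6 W/(m·K). Survivors: alloy Y, alloy U, alloy W.
Normalizing units and computing the index:
  alloy Y: σ_y = 154.4 MPa, ρ = 7160 kg/m³
  alloy U: σ_y = 380.0 MPa, ρ = 3152 kg/m³
  alloy W: σ_y = 521.0 MPa, ρ = 10200 kg/m³
  alloy U: M = 6.18×10⁻³
  alloy W: M = 2.24×10⁻³
  alloy Y: M = 1.74×10⁻³
The maximum is for alloy U.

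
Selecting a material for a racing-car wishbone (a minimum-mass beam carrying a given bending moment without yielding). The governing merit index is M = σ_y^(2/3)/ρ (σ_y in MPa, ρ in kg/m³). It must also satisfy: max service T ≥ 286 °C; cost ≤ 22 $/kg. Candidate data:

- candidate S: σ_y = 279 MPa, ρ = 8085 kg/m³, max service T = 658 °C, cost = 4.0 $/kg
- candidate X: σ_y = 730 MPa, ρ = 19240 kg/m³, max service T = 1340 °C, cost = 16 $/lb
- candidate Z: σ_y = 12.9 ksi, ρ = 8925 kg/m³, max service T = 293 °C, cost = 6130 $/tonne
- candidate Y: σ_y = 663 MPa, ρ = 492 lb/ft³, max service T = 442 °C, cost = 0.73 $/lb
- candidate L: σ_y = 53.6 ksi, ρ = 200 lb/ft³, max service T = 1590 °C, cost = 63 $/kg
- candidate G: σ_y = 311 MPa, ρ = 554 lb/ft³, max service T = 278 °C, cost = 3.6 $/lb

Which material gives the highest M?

Screen on constraints: max service T ≥ 286 °C; cost ≤ 22 $/kg. Survivors: candidate S, candidate Z, candidate Y.
Convert each candidate to consistent units, then evaluate M:
  candidate S: σ_y = 279.0 MPa, ρ = 8085 kg/m³
  candidate Z: σ_y = 88.94 MPa, ρ = 8925 kg/m³
  candidate Y: σ_y = 663.0 MPa, ρ = 7881 kg/m³
  candidate Y: M = 9.65×10⁻³
  candidate S: M = 5.28×10⁻³
  candidate Z: M = 2.23×10⁻³
The maximum is for candidate Y.

candidate Y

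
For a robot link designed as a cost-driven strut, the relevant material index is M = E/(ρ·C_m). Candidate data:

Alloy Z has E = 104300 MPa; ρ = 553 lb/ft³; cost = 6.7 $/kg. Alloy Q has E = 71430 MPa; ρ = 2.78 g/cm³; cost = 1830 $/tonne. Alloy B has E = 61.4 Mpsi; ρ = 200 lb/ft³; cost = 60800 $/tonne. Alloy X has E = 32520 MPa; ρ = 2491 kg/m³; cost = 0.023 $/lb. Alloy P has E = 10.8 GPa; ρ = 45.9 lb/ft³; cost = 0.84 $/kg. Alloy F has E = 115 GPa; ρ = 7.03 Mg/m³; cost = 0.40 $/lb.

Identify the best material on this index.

Convert each candidate to consistent units, then evaluate M:
  alloy Z: E = 104.3 GPa, ρ = 8858 kg/m³, cost = 6.700 $/kg
  alloy Q: E = 71.43 GPa, ρ = 2780 kg/m³, cost = 1.830 $/kg
  alloy B: E = 423.3 GPa, ρ = 3204 kg/m³, cost = 60.80 $/kg
  alloy X: E = 32.52 GPa, ρ = 2491 kg/m³, cost = 0.05071 $/kg
  alloy P: E = 10.80 GPa, ρ = 735.2 kg/m³, cost = 0.8400 $/kg
  alloy F: E = 115.0 GPa, ρ = 7030 kg/m³, cost = 0.8818 $/kg
  alloy X: M = 257 MN·m per $
  alloy F: M = 18.6 MN·m per $
  alloy P: M = 17.5 MN·m per $
  alloy Q: M = 14.0 MN·m per $
  alloy B: M = 2.17 MN·m per $
  alloy Z: M = 1.76 MN·m per $
The maximum is for alloy X.

alloy X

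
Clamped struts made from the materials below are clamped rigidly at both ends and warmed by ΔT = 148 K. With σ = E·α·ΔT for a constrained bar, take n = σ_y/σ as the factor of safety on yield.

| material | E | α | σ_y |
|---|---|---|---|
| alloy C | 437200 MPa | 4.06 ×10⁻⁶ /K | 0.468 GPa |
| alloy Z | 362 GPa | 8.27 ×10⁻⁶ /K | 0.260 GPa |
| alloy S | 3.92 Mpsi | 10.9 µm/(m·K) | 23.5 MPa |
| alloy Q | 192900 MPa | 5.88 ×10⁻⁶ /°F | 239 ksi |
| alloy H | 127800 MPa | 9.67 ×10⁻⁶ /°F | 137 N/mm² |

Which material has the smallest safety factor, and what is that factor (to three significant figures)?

alloy H, n = 0.416

With everything in SI (GPa, ×10⁻⁶/K, MPa):
  alloy C: E = 437.2, α = 4.06, σ_y = 468.0 → σ = 263 MPa, n = 1.78
  alloy Z: E = 362.0, α = 8.27, σ_y = 260.0 → σ = 443 MPa, n = 0.587
  alloy S: E = 27.03, α = 10.9, σ_y = 23.50 → σ = 43.6 MPa, n = 0.539
  alloy Q: E = 192.9, α = 10.6, σ_y = 1648 → σ = 302 MPa, n = 5.45
  alloy H: E = 127.8, α = 17.4, σ_y = 137.0 → σ = 329 MPa, n = 0.416
The minimum is alloy H at n = 0.416.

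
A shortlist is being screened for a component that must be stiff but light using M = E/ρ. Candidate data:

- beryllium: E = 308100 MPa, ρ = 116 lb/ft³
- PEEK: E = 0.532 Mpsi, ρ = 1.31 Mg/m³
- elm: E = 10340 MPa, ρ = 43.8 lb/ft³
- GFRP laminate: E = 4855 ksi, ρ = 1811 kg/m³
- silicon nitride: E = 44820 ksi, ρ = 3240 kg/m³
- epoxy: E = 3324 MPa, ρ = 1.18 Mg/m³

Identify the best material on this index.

beryllium

In SI units:
  beryllium: E = 308.1 GPa, ρ = 1858 kg/m³
  PEEK: E = 3.668 GPa, ρ = 1310 kg/m³
  elm: E = 10.34 GPa, ρ = 701.6 kg/m³
  GFRP laminate: E = 33.47 GPa, ρ = 1811 kg/m³
  silicon nitride: E = 309.0 GPa, ρ = 3240 kg/m³
  epoxy: E = 3.324 GPa, ρ = 1180 kg/m³
  beryllium: M = 166 MN·m/kg
  silicon nitride: M = 95.4 MN·m/kg
  GFRP laminate: M = 18.5 MN·m/kg
  elm: M = 14.7 MN·m/kg
  epoxy: M = 2.82 MN·m/kg
  PEEK: M = 2.80 MN·m/kg
Beryllium ranks first.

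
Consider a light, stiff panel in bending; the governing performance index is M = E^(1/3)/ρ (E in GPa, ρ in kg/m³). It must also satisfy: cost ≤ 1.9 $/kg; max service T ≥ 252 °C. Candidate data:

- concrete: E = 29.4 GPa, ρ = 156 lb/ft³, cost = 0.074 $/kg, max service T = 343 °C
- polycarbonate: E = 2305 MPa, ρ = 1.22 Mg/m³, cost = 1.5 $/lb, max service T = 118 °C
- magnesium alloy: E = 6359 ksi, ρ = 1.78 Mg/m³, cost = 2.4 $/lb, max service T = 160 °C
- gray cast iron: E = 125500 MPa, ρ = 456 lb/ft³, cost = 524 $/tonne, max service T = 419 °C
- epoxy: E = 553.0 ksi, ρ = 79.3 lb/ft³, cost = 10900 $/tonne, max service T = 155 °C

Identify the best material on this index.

concrete

Screen on constraints: cost ≤ 1.9 $/kg; max service T ≥ 252 °C. Survivors: concrete, gray cast iron.
Convert each candidate to consistent units, then evaluate M:
  concrete: E = 29.40 GPa, ρ = 2499 kg/m³
  gray cast iron: E = 125.5 GPa, ρ = 7304 kg/m³
  concrete: M = 1.24×10⁻³
  gray cast iron: M = 0.685×10⁻³
The maximum is for concrete.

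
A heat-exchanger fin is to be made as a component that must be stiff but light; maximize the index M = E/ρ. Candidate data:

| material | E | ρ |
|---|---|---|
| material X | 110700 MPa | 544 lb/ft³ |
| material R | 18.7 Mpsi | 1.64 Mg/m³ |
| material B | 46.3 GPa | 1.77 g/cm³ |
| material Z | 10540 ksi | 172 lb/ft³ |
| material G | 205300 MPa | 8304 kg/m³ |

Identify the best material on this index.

After converting to SI:
  material X: E = 110.7 GPa, ρ = 8714 kg/m³
  material R: E = 128.9 GPa, ρ = 1640 kg/m³
  material B: E = 46.30 GPa, ρ = 1770 kg/m³
  material Z: E = 72.67 GPa, ρ = 2755 kg/m³
  material G: E = 205.3 GPa, ρ = 8304 kg/m³
  material R: M = 78.6 MN·m/kg
  material Z: M = 26.4 MN·m/kg
  material B: M = 26.2 MN·m/kg
  material G: M = 24.7 MN·m/kg
  material X: M = 12.7 MN·m/kg
Material R has the largest M.

material R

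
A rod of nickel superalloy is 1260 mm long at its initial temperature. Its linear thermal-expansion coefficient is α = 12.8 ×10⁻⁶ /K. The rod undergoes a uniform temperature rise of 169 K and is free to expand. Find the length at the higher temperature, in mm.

ΔL = α·L₀·ΔT = 12.8×10⁻⁶ × 1260 mm × 169.0 K = 2.73 mm.
L = L₀ + ΔL = 1260 + 2.73 = 1262.7 mm.

1262.7 mm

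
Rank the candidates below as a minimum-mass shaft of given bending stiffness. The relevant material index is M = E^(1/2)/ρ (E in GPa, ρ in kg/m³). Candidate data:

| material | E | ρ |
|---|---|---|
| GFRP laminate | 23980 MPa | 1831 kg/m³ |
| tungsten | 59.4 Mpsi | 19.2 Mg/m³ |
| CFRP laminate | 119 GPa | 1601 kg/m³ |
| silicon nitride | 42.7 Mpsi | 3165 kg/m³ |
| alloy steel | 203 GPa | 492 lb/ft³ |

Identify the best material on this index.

Putting every candidate on a common basis:
  GFRP laminate: E = 23.98 GPa, ρ = 1831 kg/m³
  tungsten: E = 409.5 GPa, ρ = 19200 kg/m³
  CFRP laminate: E = 119.0 GPa, ρ = 1601 kg/m³
  silicon nitride: E = 294.4 GPa, ρ = 3165 kg/m³
  alloy steel: E = 203.0 GPa, ρ = 7881 kg/m³
  CFRP laminate: M = 6.81×10⁻³
  silicon nitride: M = 5.42×10⁻³
  GFRP laminate: M = 2.67×10⁻³
  alloy steel: M = 1.81×10⁻³
  tungsten: M = 1.05×10⁻³
Highest index: CFRP laminate.

CFRP laminate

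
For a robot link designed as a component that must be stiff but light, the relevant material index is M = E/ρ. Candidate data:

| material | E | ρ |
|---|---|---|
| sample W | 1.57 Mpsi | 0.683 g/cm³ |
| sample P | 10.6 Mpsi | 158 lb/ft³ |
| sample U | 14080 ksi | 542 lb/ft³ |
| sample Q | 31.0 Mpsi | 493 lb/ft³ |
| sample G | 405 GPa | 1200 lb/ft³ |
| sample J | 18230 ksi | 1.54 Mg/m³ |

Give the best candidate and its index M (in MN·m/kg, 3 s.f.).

In SI units:
  sample W: E = 10.82 GPa, ρ = 683.0 kg/m³
  sample P: E = 73.08 GPa, ρ = 2531 kg/m³
  sample U: E = 97.08 GPa, ρ = 8682 kg/m³
  sample Q: E = 213.7 GPa, ρ = 7897 kg/m³
  sample G: E = 405.0 GPa, ρ = 19220 kg/m³
  sample J: E = 125.7 GPa, ρ = 1540 kg/m³
  sample J: M = 81.6 MN·m/kg
  sample P: M = 28.9 MN·m/kg
  sample Q: M = 27.1 MN·m/kg
  sample G: M = 21.1 MN·m/kg
  sample W: M = 15.8 MN·m/kg
  sample U: M = 11.2 MN·m/kg
Sample J ranks first.

sample J, M = 81.6 MN·m/kg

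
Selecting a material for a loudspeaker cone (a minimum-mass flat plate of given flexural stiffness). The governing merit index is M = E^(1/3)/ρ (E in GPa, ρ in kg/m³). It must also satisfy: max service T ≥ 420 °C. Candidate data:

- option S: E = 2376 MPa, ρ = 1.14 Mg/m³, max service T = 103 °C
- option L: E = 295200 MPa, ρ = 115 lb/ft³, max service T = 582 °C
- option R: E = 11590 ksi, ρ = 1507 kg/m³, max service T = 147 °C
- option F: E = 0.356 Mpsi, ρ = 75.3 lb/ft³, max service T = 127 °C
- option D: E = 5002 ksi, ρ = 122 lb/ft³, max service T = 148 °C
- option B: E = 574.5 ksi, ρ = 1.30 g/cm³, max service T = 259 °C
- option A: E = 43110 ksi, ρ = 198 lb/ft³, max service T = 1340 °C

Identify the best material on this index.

option L

Screen on constraints: max service T ≥ 420 °C. Survivors: option L, option A.
Normalizing units and computing the index:
  option L: E = 295.2 GPa, ρ = 1842 kg/m³
  option A: E = 297.2 GPa, ρ = 3172 kg/m³
  option L: M = 3.61×10⁻³
  option A: M = 2.10×10⁻³
Option L ranks first.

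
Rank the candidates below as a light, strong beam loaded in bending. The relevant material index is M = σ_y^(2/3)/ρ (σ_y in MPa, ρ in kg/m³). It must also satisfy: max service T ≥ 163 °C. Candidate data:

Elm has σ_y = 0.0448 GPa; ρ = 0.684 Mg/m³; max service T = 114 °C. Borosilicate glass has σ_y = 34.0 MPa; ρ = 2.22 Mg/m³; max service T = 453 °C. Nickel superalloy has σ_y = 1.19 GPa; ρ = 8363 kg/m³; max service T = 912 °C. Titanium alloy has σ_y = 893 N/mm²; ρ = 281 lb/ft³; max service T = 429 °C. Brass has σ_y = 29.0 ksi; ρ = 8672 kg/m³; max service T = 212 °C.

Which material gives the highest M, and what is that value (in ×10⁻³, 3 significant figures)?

Screen on constraints: max service T ≥ 163 °C. Survivors: borosilicate glass, nickel superalloy, titanium alloy, brass.
After converting to SI:
  borosilicate glass: σ_y = 34.00 MPa, ρ = 2220 kg/m³
  nickel superalloy: σ_y = 1190 MPa, ρ = 8363 kg/m³
  titanium alloy: σ_y = 893.0 MPa, ρ = 4501 kg/m³
  brass: σ_y = 199.9 MPa, ρ = 8672 kg/m³
  titanium alloy: M = 20.6×10⁻³
  nickel superalloy: M = 13.4×10⁻³
  borosilicate glass: M = 4.73×10⁻³
  brass: M = 3.94×10⁻³
Titanium alloy has the largest M.

titanium alloy, M = 20.6×10⁻³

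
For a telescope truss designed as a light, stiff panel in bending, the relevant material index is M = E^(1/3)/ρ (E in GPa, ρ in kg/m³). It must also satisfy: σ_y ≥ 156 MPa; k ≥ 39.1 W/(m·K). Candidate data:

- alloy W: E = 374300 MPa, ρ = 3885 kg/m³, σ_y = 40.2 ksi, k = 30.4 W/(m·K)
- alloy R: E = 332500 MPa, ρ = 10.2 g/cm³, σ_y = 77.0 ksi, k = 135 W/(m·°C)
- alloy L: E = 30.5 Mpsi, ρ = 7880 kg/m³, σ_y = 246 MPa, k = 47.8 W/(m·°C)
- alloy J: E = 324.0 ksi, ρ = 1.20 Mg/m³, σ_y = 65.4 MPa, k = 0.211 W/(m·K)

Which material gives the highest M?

alloy L

Screen on constraints: σ_y ≥ 156 MPa; k ≥ 39.1 W/(m·K). Survivors: alloy R, alloy L.
In SI units:
  alloy R: E = 332.5 GPa, ρ = 10200 kg/m³
  alloy L: E = 210.3 GPa, ρ = 7880 kg/m³
  alloy L: M = 0.755×10⁻³
  alloy R: M = 0.679×10⁻³
Alloy L has the largest M.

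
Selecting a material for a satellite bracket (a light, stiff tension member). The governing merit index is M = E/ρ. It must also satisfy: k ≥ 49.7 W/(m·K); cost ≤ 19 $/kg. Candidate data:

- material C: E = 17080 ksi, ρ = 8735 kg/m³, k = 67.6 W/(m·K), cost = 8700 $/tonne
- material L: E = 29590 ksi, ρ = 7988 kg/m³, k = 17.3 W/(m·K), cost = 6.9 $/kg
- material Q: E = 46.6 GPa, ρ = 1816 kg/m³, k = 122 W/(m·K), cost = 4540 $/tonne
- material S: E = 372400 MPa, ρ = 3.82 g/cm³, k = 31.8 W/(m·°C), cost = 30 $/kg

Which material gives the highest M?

Screen on constraints: k ≥ 49.7 W/(m·K); cost ≤ 19 $/kg. Survivors: material C, material Q.
Normalizing units and computing the index:
  material C: E = 117.8 GPa, ρ = 8735 kg/m³
  material Q: E = 46.60 GPa, ρ = 1816 kg/m³
  material Q: M = 25.7 MN·m/kg
  material C: M = 13.5 MN·m/kg
Material Q has the largest M.

material Q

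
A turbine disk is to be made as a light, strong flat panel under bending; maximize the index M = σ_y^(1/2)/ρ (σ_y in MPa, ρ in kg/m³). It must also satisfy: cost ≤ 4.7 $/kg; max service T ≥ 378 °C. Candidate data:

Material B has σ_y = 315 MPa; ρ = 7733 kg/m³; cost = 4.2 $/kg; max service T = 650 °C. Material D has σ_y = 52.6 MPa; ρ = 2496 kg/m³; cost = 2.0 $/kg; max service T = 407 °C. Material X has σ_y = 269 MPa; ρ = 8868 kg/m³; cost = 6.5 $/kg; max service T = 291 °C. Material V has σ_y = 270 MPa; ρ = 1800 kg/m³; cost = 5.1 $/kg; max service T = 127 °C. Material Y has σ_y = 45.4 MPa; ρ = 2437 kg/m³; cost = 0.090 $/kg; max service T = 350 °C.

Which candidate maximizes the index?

material D

Screen on constraints: cost ≤ 4.7 $/kg; max service T ≥ 378 °C. Survivors: material B, material D.
Per-candidate index values:
  material D: M = 2.91×10⁻³
  material B: M = 2.30×10⁻³
The maximum is for material D.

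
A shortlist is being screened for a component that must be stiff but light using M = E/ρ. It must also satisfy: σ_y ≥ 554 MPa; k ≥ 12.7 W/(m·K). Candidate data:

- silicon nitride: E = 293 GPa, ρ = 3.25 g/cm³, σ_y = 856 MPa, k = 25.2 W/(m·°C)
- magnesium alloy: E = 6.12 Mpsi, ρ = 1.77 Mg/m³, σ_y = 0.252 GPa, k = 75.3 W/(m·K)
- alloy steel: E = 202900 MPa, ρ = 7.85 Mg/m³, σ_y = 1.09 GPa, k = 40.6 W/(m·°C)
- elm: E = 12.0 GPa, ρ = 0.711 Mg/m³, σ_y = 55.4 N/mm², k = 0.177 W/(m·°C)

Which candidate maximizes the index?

silicon nitride

Screen on constraints: σ_y ≥ 554 MPa; k ≥ 12.7 W/(m·K). Survivors: silicon nitride, alloy steel.
Convert each candidate to consistent units, then evaluate M:
  silicon nitride: E = 293.0 GPa, ρ = 3250 kg/m³
  alloy steel: E = 202.9 GPa, ρ = 7850 kg/m³
  silicon nitride: M = 90.2 MN·m/kg
  alloy steel: M = 25.8 MN·m/kg
Silicon nitride has the largest M.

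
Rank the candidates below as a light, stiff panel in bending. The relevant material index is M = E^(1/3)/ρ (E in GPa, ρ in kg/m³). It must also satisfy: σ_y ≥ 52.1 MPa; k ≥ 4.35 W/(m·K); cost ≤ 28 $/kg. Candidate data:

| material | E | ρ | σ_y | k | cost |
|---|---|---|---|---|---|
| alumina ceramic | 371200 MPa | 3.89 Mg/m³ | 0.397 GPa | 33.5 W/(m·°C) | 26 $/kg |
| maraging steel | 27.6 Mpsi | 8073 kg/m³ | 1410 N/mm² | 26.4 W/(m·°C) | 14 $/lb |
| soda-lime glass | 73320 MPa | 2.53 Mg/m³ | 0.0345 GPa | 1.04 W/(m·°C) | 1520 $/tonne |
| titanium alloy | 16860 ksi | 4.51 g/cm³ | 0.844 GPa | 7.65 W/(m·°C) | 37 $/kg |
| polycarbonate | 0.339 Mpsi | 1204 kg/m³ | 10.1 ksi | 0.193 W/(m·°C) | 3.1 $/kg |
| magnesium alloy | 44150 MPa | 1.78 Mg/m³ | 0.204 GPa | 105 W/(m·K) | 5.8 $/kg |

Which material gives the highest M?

magnesium alloy

Screen on constraints: σ_y ≥ 52.1 MPa; k ≥ 4.35 W/(m·K); cost ≤ 28 $/kg. Survivors: alumina ceramic, magnesium alloy.
After converting to SI:
  alumina ceramic: E = 371.2 GPa, ρ = 3890 kg/m³
  magnesium alloy: E = 44.15 GPa, ρ = 1780 kg/m³
  magnesium alloy: M = 1.99×10⁻³
  alumina ceramic: M = 1.85×10⁻³
Magnesium alloy ranks first.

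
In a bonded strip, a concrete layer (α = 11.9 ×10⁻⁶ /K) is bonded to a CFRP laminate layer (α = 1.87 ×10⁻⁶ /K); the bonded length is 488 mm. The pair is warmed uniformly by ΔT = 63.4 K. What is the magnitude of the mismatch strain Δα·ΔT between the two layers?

6.36×10⁻⁴

Δα = |11.9 − 1.87|×10⁻⁶/K = 10.0×10⁻⁶/K.
Mismatch strain = Δα·ΔT = 10.0×10⁻⁶ × 63.4 = 6.36×10⁻⁴.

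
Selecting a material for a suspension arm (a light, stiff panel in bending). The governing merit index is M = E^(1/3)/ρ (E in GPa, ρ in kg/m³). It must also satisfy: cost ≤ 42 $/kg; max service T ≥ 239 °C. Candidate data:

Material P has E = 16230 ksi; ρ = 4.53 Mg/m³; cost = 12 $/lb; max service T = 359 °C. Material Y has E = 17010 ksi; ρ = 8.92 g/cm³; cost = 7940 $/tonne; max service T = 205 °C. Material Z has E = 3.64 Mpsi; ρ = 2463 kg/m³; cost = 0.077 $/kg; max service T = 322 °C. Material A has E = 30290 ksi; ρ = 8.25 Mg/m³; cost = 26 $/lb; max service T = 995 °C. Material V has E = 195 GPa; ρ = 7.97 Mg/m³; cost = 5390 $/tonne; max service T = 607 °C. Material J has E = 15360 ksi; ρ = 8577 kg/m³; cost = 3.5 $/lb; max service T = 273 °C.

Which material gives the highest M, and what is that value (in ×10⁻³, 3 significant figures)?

Screen on constraints: cost ≤ 42 $/kg; max service T ≥ 239 °C. Survivors: material P, material Z, material V, material J.
Convert each candidate to consistent units, then evaluate M:
  material P: E = 111.9 GPa, ρ = 4530 kg/m³
  material Z: E = 25.10 GPa, ρ = 2463 kg/m³
  material V: E = 195.0 GPa, ρ = 7970 kg/m³
  material J: E = 105.9 GPa, ρ = 8577 kg/m³
  material Z: M = 1.19×10⁻³
  material P: M = 1.06×10⁻³
  material V: M = 0.728×10⁻³
  material J: M = 0.552×10⁻³
Highest index: material Z.

material Z, M = 1.19×10⁻³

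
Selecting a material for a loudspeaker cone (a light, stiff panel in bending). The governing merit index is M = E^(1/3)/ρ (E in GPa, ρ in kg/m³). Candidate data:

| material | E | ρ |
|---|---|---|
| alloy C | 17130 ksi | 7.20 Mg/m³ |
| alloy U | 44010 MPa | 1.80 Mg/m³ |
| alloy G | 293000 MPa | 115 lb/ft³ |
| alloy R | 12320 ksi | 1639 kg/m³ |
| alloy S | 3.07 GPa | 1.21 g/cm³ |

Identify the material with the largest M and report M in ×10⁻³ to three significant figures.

alloy G, M = 3.61×10⁻³

In SI units:
  alloy C: E = 118.1 GPa, ρ = 7200 kg/m³
  alloy U: E = 44.01 GPa, ρ = 1800 kg/m³
  alloy G: E = 293.0 GPa, ρ = 1842 kg/m³
  alloy R: E = 84.94 GPa, ρ = 1639 kg/m³
  alloy S: E = 3.070 GPa, ρ = 1210 kg/m³
  alloy G: M = 3.61×10⁻³
  alloy R: M = 2.68×10⁻³
  alloy U: M = 1.96×10⁻³
  alloy S: M = 1.20×10⁻³
  alloy C: M = 0.681×10⁻³
Alloy G ranks first.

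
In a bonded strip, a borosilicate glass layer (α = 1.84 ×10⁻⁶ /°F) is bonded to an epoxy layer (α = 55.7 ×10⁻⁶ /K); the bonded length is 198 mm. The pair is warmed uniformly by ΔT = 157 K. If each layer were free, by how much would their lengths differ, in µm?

1630 µm

borosilicate glass: α = 1.84×10⁻⁶/°F × 9/5 = 3.31×10⁻⁶/K.
Δα = |3.31 − 55.7|×10⁻⁶/K = 52.4×10⁻⁶/K.
ΔL_mismatch = Δα·L·ΔT = 52.4×10⁻⁶ × 198.0 mm × 157.0 K = 1630 µm.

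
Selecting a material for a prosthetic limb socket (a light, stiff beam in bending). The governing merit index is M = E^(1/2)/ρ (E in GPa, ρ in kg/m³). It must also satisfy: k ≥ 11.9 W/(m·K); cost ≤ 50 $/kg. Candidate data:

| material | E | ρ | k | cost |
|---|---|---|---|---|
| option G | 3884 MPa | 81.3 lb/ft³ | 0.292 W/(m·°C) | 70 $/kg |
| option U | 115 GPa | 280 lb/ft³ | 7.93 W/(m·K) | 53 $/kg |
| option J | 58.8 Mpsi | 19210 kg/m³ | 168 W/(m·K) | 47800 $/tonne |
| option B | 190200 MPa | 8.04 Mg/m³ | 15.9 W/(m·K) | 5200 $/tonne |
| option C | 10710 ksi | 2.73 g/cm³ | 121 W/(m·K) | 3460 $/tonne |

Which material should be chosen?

option C

Screen on constraints: k ≥ 11.9 W/(m·K); cost ≤ 50 $/kg. Survivors: option J, option B, option C.
Putting every candidate on a common basis:
  option J: E = 405.4 GPa, ρ = 19210 kg/m³
  option B: E = 190.2 GPa, ρ = 8040 kg/m³
  option C: E = 73.84 GPa, ρ = 2730 kg/m³
  option C: M = 3.15×10⁻³
  option B: M = 1.72×10⁻³
  option J: M = 1.05×10⁻³
The maximum is for option C.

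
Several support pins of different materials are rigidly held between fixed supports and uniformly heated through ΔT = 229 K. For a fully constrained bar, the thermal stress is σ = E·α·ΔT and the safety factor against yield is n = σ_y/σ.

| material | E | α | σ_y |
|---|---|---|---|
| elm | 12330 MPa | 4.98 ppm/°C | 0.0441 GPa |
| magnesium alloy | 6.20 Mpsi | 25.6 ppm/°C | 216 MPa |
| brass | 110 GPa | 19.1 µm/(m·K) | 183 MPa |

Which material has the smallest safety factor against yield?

With everything in SI (GPa, ×10⁻⁶/K, MPa):
  elm: E = 12.33, α = 4.98, σ_y = 44.10 → σ = 14.1 MPa, n = 3.14
  magnesium alloy: E = 42.75, α = 25.6, σ_y = 216.0 → σ = 251 MPa, n = 0.862
  brass: E = 110.0, α = 19.1, σ_y = 183.0 → σ = 481 MPa, n = 0.380
The minimum is brass at n = 0.380.

brass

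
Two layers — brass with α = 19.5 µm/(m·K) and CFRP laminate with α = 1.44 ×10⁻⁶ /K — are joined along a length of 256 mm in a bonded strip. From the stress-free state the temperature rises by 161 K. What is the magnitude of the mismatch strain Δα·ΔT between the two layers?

Δα = |19.5 − 1.44|×10⁻⁶/K = 18.1×10⁻⁶/K.
Mismatch strain = Δα·ΔT = 18.1×10⁻⁶ × 161.0 = 2.91×10⁻³.

2.91×10⁻³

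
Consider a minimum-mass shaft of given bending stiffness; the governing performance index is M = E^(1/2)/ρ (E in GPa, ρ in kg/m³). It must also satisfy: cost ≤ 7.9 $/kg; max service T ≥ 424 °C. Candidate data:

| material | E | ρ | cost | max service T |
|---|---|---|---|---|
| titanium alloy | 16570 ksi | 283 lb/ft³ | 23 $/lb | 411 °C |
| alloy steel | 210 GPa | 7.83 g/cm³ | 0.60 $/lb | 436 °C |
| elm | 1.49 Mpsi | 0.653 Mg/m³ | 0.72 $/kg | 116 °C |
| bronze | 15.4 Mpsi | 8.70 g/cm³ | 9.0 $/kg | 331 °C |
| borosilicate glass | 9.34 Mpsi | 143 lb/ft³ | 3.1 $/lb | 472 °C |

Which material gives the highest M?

borosilicate glass

Screen on constraints: cost ≤ 7.9 $/kg; max service T ≥ 424 °C. Survivors: alloy steel, borosilicate glass.
Putting every candidate on a common basis:
  alloy steel: E = 210.0 GPa, ρ = 7830 kg/m³
  borosilicate glass: E = 64.40 GPa, ρ = 2291 kg/m³
  borosilicate glass: M = 3.50×10⁻³
  alloy steel: M = 1.85×10⁻³
Highest index: borosilicate glass.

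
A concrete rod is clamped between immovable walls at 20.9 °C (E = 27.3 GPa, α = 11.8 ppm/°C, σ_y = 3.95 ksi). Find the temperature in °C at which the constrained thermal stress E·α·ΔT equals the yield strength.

σ_y = 3.95 ksi = 27.23 MPa.
E·α·ΔT = 27.23 MPa ⇒ ΔT = 27.23 / (27.30×10³ × 11.8×10⁻⁶) = 84.54 K.
T = 20.9 + 84.54 = 105.4 °C.

105 °C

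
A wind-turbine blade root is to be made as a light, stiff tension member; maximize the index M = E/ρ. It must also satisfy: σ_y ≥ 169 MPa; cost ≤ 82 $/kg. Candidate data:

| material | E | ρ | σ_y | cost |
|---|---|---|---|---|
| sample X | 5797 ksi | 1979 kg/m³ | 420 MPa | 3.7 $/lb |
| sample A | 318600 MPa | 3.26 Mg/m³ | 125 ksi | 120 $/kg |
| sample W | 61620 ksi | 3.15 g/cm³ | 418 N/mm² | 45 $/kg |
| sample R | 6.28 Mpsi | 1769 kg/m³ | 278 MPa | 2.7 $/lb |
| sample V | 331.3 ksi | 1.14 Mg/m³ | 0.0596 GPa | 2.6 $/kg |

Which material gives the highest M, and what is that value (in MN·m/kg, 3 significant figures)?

sample W, M = 135 MN·m/kg

Screen on constraints: σ_y ≥ 169 MPa; cost ≤ 82 $/kg. Survivors: sample X, sample W, sample R.
Putting every candidate on a common basis:
  sample X: E = 39.97 GPa, ρ = 1979 kg/m³
  sample W: E = 424.9 GPa, ρ = 3150 kg/m³
  sample R: E = 43.30 GPa, ρ = 1769 kg/m³
  sample W: M = 135 MN·m/kg
  sample R: M = 24.5 MN·m/kg
  sample X: M = 20.2 MN·m/kg
Highest index: sample W.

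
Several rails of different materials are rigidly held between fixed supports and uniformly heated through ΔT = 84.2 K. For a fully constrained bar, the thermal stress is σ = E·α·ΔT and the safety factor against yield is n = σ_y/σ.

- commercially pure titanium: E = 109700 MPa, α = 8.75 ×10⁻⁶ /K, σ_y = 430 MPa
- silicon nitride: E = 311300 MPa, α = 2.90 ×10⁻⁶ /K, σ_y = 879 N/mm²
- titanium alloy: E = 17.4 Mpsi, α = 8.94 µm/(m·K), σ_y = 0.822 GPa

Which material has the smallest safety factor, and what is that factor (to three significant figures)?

commercially pure titanium, n = 5.32

Per material, after unit conversion:
  commercially pure titanium: E = 109.7, α = 8.75, σ_y = 430.0 → σ = 80.8 MPa, n = 5.32
  silicon nitride: E = 311.3, α = 2.90, σ_y = 879.0 → σ = 76.0 MPa, n = 11.6
  titanium alloy: E = 120.0, α = 8.94, σ_y = 822.0 → σ = 90.3 MPa, n = 9.10
Commercially pure titanium has the lowest safety factor, n = 5.32.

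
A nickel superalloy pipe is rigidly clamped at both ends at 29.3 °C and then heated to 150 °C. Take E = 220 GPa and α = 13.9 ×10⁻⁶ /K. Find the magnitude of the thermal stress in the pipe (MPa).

369 MPa

ΔT = 120.7 K. Constrained thermal stress σ = E·α·ΔT = 220.0×10³ MPa × 13.9×10⁻⁶ × 120.7 = 369 MPa (compressive).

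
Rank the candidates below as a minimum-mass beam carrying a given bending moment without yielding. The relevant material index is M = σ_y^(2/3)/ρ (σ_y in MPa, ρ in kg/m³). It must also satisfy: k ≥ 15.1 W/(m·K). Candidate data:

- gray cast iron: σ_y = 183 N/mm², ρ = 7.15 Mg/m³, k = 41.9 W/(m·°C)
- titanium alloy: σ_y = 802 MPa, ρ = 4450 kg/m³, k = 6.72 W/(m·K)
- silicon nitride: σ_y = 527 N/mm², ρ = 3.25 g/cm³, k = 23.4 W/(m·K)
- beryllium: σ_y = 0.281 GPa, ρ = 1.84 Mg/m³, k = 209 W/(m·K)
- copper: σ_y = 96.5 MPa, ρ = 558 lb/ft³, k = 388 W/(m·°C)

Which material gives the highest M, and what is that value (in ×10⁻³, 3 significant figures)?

beryllium, M = 23.3×10⁻³

Screen on constraints: k ≥ 15.1 W/(m·K). Survivors: gray cast iron, silicon nitride, beryllium, copper.
Putting every candidate on a common basis:
  gray cast iron: σ_y = 183.0 MPa, ρ = 7150 kg/m³
  silicon nitride: σ_y = 527.0 MPa, ρ = 3250 kg/m³
  beryllium: σ_y = 281.0 MPa, ρ = 1840 kg/m³
  copper: σ_y = 96.50 MPa, ρ = 8938 kg/m³
  beryllium: M = 23.3×10⁻³
  silicon nitride: M = 20.1×10⁻³
  gray cast iron: M = 4.51×10⁻³
  copper: M = 2.35×10⁻³
Beryllium has the largest M.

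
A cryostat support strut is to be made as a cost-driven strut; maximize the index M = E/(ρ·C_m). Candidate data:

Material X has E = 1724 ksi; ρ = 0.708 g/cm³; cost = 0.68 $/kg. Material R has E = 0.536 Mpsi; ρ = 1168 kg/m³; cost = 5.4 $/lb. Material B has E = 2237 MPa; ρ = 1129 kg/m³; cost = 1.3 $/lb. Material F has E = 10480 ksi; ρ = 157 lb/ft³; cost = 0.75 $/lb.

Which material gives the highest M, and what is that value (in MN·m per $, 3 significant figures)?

Convert each candidate to consistent units, then evaluate M:
  material X: E = 11.89 GPa, ρ = 708.0 kg/m³, cost = 0.6800 $/kg
  material R: E = 3.696 GPa, ρ = 1168 kg/m³, cost = 11.90 $/kg
  material B: E = 2.237 GPa, ρ = 1129 kg/m³, cost = 2.866 $/kg
  material F: E = 72.26 GPa, ρ = 2515 kg/m³, cost = 1.653 $/kg
  material X: M = 24.7 MN·m per $
  material F: M = 17.4 MN·m per $
  material B: M = 0.691 MN·m per $
  material R: M = 0.266 MN·m per $
Material X ranks first.

material X, M = 24.7 MN·m per $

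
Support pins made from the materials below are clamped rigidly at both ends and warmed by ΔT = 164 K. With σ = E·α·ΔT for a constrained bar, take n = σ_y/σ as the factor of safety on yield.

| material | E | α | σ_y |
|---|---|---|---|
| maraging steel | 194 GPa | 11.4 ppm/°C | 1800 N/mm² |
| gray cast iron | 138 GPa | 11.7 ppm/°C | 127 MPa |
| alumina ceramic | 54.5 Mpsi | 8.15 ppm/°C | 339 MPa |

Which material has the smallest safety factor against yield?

Per material, after unit conversion:
  maraging steel: E = 194.0, α = 11.4, σ_y = 1800 → σ = 363 MPa, n = 4.96
  gray cast iron: E = 138.0, α = 11.7, σ_y = 127.0 → σ = 265 MPa, n = 0.480
  alumina ceramic: E = 375.8, α = 8.15, σ_y = 339.0 → σ = 502 MPa, n = 0.675
The minimum is gray cast iron at n = 0.480.

gray cast iron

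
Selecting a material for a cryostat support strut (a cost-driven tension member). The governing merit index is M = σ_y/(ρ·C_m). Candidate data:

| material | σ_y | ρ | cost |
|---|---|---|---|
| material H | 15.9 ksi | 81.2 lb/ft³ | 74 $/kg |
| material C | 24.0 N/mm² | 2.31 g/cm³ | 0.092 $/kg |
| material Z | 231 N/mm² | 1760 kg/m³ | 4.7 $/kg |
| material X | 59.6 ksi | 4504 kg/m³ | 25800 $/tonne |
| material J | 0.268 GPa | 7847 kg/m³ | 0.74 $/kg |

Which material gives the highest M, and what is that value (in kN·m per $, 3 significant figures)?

material C, M = 113 kN·m per $

In SI units:
  material H: σ_y = 109.6 MPa, ρ = 1301 kg/m³, cost = 74.00 $/kg
  material C: σ_y = 24.00 MPa, ρ = 2310 kg/m³, cost = 0.09200 $/kg
  material Z: σ_y = 231.0 MPa, ρ = 1760 kg/m³, cost = 4.700 $/kg
  material X: σ_y = 410.9 MPa, ρ = 4504 kg/m³, cost = 25.80 $/kg
  material J: σ_y = 268.0 MPa, ρ = 7847 kg/m³, cost = 0.7400 $/kg
  material C: M = 113 kN·m per $
  material J: M = 46.2 kN·m per $
  material Z: M = 27.9 kN·m per $
  material X: M = 3.54 kN·m per $
  material H: M = 1.14 kN·m per $
The maximum is for material C.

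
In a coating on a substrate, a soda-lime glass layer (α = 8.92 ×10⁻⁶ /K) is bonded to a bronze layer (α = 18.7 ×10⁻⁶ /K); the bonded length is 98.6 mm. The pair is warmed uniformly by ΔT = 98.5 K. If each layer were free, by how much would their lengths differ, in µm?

95.0 µm

Δα = |8.92 − 18.7|×10⁻⁶/K = 9.78×10⁻⁶/K.
ΔL_mismatch = Δα·L·ΔT = 9.78×10⁻⁶ × 98.6 mm × 98.5 K = 95.0 µm.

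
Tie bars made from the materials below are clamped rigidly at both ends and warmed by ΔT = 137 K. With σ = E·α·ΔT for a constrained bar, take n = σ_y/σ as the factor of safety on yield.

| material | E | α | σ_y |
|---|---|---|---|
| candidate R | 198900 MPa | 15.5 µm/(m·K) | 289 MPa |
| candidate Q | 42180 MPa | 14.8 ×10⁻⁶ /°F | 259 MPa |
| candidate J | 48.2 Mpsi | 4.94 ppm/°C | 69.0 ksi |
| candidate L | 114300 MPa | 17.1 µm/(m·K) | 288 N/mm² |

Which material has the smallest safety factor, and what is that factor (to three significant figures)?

Converting E to GPa, α to ×10⁻⁶/K, σ_y to MPa, then σ and n for each:
  candidate R: E = 198.9, α = 15.5, σ_y = 289.0 → σ = 422 MPa, n = 0.684
  candidate Q: E = 42.18, α = 26.6, σ_y = 259.0 → σ = 154 MPa, n = 1.68
  candidate J: E = 332.3, α = 4.94, σ_y = 475.7 → σ = 225 MPa, n = 2.12
  candidate L: E = 114.3, α = 17.1, σ_y = 288.0 → σ = 268 MPa, n = 1.08
The minimum is candidate R at n = 0.684.

candidate R, n = 0.684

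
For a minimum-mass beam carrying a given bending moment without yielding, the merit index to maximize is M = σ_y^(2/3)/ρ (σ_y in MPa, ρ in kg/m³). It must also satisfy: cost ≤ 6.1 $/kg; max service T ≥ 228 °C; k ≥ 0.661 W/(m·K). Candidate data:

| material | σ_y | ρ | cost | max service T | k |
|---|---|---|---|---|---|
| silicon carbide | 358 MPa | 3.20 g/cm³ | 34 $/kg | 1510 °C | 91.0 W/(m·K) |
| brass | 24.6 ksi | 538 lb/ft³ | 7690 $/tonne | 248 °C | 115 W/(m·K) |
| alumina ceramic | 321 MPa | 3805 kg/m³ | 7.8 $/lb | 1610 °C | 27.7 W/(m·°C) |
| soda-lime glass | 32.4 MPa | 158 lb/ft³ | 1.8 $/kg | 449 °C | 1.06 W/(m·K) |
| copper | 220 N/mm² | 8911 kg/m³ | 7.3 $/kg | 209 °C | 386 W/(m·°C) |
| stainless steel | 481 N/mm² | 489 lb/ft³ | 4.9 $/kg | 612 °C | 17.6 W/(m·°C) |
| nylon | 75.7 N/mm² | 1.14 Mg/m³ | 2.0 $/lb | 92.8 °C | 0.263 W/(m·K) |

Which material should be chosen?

stainless steel

Screen on constraints: cost ≤ 6.1 $/kg; max service T ≥ 228 °C; k ≥ 0.661 W/(m·K). Survivors: soda-lime glass, stainless steel.
After converting to SI:
  soda-lime glass: σ_y = 32.40 MPa, ρ = 2531 kg/m³
  stainless steel: σ_y = 481.0 MPa, ρ = 7833 kg/m³
  stainless steel: M = 7.84×10⁻³
  soda-lime glass: M = 4.02×10⁻³
Stainless steel ranks first.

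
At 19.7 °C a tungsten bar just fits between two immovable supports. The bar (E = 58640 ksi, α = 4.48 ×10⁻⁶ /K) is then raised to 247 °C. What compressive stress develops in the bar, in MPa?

412 MPa

E = 58640 ksi = 404.3 GPa.
ΔT = 227.3 K. Constrained thermal stress σ = E·α·ΔT = 404.3×10³ MPa × 4.48×10⁻⁶ × 227.3 = 412 MPa (compressive).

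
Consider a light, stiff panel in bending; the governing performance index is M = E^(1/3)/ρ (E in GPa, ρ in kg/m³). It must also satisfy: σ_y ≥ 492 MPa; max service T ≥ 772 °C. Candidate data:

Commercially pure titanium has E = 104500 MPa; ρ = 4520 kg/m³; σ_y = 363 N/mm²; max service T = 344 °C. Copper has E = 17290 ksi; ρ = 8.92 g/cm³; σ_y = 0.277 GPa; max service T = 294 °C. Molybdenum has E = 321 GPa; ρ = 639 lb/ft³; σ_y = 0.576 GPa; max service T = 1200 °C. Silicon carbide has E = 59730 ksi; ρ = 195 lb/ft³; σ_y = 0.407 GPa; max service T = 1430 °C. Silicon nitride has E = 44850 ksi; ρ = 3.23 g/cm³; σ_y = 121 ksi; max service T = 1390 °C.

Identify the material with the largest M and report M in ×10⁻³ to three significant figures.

Screen on constraints: σ_y ≥ 492 MPa; max service T ≥ 772 °C. Survivors: molybdenum, silicon nitride.
Convert each candidate to consistent units, then evaluate M:
  molybdenum: E = 321.0 GPa, ρ = 10240 kg/m³
  silicon nitride: E = 309.2 GPa, ρ = 3230 kg/m³
  silicon nitride: M = 2.09×10⁻³
  molybdenum: M = 0.669×10⁻³
Silicon nitride has the largest M.

silicon nitride, M = 2.09×10⁻³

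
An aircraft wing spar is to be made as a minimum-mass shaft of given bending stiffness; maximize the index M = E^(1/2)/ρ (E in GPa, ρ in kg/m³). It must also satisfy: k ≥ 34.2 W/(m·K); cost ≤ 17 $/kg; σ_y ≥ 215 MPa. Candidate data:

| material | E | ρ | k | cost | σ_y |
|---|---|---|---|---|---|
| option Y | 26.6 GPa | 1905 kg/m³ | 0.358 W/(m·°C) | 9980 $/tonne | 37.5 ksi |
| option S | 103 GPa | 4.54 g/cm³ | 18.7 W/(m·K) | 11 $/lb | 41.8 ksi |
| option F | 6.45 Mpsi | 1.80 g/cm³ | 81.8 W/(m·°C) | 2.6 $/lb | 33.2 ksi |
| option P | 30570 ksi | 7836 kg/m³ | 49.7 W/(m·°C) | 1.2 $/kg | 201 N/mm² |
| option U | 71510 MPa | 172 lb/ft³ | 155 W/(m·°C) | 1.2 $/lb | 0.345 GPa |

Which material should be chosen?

Screen on constraints: k ≥ 34.2 W/(m·K); cost ≤ 17 $/kg; σ_y ≥ 215 MPa. Survivors: option F, option U.
After converting to SI:
  option F: E = 44.47 GPa, ρ = 1800 kg/m³
  option U: E = 71.51 GPa, ρ = 2755 kg/m³
  option F: M = 3.70×10⁻³
  option U: M = 3.07×10⁻³
The maximum is for option F.

option F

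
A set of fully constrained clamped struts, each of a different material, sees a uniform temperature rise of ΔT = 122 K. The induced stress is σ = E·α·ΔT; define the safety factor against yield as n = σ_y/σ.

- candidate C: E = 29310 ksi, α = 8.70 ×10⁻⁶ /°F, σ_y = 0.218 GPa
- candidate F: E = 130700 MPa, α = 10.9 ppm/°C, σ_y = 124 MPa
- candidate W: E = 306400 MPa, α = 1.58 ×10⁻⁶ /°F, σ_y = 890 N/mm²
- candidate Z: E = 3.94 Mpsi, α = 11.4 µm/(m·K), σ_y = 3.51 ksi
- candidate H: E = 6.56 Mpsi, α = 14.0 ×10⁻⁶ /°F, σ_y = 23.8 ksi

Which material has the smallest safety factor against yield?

With everything in SI (GPa, ×10⁻⁶/K, MPa):
  candidate C: E = 202.1, α = 15.7, σ_y = 218.0 → σ = 386 MPa, n = 0.565
  candidate F: E = 130.7, α = 10.9, σ_y = 124.0 → σ = 174 MPa, n = 0.713
  candidate W: E = 306.4, α = 2.84, σ_y = 890.0 → σ = 106 MPa, n = 8.37
  candidate Z: E = 27.17, α = 11.4, σ_y = 24.20 → σ = 37.8 MPa, n = 0.641
  candidate H: E = 45.23, α = 25.2, σ_y = 164.1 → σ = 139 MPa, n = 1.18
Candidate C has the lowest safety factor, n = 0.565.

candidate C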